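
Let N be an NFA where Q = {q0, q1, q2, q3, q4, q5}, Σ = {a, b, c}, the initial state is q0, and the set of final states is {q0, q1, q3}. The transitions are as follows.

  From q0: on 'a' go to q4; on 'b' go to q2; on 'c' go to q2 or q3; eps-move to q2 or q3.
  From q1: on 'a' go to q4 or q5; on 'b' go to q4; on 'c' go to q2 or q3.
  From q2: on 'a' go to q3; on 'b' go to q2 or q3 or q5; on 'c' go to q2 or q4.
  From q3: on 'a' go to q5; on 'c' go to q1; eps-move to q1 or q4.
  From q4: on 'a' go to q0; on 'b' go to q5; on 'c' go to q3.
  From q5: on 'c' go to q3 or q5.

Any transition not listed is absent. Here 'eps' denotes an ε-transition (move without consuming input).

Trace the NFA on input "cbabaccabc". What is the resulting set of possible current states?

{q1, q2, q3, q4, q5}

Start: ε-closure({q0}) = {q0, q1, q2, q3, q4}.
Read 'c': {q0, q1, q2, q3, q4} → {q1, q2, q3, q4}.
Read 'b': {q1, q2, q3, q4} → {q1, q2, q3, q4, q5}.
Read 'a': {q1, q2, q3, q4, q5} → {q0, q1, q2, q3, q4, q5}.
Read 'b': {q0, q1, q2, q3, q4, q5} → {q1, q2, q3, q4, q5}.
Read 'a': {q1, q2, q3, q4, q5} → {q0, q1, q2, q3, q4, q5}.
Read 'c': {q0, q1, q2, q3, q4, q5} → {q1, q2, q3, q4, q5}.
Read 'c': {q1, q2, q3, q4, q5} → {q1, q2, q3, q4, q5}.
Read 'a': {q1, q2, q3, q4, q5} → {q0, q1, q2, q3, q4, q5}.
Read 'b': {q0, q1, q2, q3, q4, q5} → {q1, q2, q3, q4, q5}.
Read 'c': {q1, q2, q3, q4, q5} → {q1, q2, q3, q4, q5}.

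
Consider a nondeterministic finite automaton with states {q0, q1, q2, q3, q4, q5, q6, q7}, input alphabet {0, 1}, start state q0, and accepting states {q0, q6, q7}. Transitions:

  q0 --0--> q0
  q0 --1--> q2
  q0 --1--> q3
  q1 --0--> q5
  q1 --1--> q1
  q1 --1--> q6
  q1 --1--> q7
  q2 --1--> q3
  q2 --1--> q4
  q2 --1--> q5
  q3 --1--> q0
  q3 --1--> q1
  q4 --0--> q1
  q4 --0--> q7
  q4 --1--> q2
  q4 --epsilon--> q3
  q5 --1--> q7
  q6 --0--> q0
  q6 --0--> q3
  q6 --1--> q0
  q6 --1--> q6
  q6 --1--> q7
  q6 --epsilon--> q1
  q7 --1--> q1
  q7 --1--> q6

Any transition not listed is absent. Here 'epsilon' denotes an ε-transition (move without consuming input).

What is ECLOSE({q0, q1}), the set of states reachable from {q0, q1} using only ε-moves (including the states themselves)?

Begin with {q0, q1}.
No ε-moves leave this set, so the closure equals the set itself.

{q0, q1}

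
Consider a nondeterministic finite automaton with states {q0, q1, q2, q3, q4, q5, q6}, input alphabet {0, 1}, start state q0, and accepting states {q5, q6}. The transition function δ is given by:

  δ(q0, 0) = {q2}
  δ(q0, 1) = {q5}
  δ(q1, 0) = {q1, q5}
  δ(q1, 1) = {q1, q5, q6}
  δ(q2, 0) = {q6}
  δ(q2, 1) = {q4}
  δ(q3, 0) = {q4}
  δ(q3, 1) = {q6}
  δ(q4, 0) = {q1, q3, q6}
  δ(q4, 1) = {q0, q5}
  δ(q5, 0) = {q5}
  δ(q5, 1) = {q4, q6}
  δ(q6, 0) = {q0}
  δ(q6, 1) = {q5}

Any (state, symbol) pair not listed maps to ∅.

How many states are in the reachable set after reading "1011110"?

Start in {q0}.
Read '1': q0→{q5}; now {q5}.
Read '0': q5→{q5}; now {q5}.
Read '1': q5→{q4, q6}; now {q4, q6}.
Read '1': q4→{q0, q5}, q6→{q5}; now {q0, q5}.
Read '1': q0→{q5}, q5→{q4, q6}; now {q4, q5, q6}.
Read '1': q4→{q0, q5}, q5→{q4, q6}, q6→{q5}; now {q0, q4, q5, q6}.
Read '0': q0→{q2}, q4→{q1, q3, q6}, q5→{q5}, q6→{q0}; now {q0, q1, q2, q3, q5, q6}.
That set has 6 states.

6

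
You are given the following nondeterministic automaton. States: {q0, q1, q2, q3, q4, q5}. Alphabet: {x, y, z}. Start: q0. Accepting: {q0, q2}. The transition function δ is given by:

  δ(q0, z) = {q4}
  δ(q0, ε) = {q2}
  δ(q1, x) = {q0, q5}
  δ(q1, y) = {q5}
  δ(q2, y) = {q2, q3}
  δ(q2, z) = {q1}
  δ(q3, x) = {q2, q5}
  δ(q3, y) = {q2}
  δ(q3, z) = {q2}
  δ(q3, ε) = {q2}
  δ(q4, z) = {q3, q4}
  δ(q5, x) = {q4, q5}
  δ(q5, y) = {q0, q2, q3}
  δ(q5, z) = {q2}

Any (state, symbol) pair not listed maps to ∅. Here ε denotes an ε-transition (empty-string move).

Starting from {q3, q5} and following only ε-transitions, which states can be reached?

Begin with {q3, q5}.
ε-move q3 → q2; add q2.

{q2, q3, q5}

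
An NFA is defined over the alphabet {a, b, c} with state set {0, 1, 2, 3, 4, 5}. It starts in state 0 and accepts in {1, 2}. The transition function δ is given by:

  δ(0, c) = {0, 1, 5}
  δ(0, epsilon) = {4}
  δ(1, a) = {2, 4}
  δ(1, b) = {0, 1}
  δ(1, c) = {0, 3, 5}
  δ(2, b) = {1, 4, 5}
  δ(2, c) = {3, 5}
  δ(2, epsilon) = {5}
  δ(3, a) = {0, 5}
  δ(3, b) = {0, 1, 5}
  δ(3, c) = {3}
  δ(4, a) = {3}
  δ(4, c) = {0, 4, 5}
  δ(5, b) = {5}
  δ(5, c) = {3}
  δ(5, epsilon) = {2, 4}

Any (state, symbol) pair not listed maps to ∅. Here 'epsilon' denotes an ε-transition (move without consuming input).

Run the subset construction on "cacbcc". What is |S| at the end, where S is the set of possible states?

6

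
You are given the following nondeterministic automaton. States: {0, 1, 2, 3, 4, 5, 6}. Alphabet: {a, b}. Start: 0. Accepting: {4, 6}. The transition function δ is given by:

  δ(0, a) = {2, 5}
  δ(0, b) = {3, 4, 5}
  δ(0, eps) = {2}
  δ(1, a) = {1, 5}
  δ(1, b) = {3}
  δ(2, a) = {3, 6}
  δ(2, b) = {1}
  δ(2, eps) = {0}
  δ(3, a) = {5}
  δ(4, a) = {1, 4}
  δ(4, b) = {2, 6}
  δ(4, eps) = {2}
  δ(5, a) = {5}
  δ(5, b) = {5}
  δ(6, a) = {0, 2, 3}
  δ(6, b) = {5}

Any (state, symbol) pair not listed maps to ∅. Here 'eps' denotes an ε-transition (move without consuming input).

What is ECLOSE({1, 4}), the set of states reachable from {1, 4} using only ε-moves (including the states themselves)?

{0, 1, 2, 4}

Begin with {1, 4}.
ε-move 4 → 2; add 2.
ε-move 2 → 0; add 0.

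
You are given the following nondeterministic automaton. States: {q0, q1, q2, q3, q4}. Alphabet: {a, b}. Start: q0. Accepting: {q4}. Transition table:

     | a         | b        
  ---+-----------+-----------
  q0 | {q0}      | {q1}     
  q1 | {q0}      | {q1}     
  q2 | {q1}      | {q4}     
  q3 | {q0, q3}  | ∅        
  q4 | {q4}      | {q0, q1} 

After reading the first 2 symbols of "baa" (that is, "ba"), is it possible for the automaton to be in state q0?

Yes

Start in {q0}.
Read 'b': q0→{q1}; now {q1}.
Read 'a': q1→{q0}; now {q0}.
State q0 is in {q0}.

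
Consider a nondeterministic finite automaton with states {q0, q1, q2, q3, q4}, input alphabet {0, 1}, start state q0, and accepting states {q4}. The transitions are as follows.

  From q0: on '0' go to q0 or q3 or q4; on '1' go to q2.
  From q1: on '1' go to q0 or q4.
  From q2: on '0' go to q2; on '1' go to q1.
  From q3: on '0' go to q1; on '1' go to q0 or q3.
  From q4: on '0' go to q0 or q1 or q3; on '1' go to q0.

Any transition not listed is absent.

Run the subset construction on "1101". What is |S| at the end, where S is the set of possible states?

0

Start in {q0}.
Read '1': {q0} → {q2}.
Read '1': {q2} → {q1}.
Read '0': {q1} → ∅.
The set is empty and remains empty for the remaining 1 symbol.
That set has 0 states.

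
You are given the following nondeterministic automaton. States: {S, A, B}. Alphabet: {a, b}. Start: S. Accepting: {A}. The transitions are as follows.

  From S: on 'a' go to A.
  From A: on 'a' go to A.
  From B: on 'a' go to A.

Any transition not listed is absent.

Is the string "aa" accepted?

Start in {S}.
Read 'a': S→{A}; now {A}.
Read 'a': A→{A}; now {A}.
The final set {A} contains the accepting state A.

Yes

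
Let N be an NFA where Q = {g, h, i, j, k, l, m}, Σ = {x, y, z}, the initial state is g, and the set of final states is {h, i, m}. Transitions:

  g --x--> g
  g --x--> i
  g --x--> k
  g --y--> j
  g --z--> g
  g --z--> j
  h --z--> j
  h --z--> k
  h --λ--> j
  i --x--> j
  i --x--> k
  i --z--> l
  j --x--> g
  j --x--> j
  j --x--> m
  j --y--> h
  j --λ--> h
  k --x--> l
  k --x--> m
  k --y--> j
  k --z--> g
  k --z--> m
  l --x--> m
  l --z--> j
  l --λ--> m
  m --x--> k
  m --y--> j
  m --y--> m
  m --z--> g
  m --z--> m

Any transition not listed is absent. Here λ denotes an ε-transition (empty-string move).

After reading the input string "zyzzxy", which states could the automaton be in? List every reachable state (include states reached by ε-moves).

{h, j, m}

Start in {g}.
Read 'z': g→{g, j}; union {g, j}; ε-closure = {g, h, j}.
Read 'y': g→{j}, h→∅, j→{h}; now {h, j}.
Read 'z': h→{j, k}, j→∅; union {j, k}; ε-closure = {h, j, k}.
Read 'z': h→{j, k}, j→∅, k→{g, m}; union {g, j, k, m}; ε-closure = {g, h, j, k, m}.
Read 'x': g→{g, i, k}, h→∅, j→{g, j, m}, k→{l, m}, m→{k}; union {g, i, j, k, l, m}; ε-closure = {g, h, i, j, k, l, m}.
Read 'y': g→{j}, h→∅, i→∅, j→{h}, k→{j}, l→∅, m→{j, m}; now {h, j, m}.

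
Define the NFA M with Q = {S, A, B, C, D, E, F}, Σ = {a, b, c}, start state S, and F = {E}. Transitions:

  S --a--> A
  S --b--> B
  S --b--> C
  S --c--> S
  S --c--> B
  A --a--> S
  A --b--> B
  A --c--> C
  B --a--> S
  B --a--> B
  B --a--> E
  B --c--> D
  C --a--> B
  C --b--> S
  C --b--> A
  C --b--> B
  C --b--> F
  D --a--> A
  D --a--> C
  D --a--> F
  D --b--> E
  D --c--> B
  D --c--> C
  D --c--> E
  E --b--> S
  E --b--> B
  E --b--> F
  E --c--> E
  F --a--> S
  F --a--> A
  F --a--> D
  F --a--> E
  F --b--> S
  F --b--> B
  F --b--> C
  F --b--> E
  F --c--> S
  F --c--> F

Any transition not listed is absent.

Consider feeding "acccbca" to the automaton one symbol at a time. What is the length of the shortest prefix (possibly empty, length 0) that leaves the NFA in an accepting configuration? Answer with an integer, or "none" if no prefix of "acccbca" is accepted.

Start in {S}.
Read 'a': {S} → {A}.
Read 'c': {A} → {C}.
Read 'c': {C} → ∅.
The set is empty and remains empty for the remaining 4 symbols.
No reachable set along the way intersects F.

none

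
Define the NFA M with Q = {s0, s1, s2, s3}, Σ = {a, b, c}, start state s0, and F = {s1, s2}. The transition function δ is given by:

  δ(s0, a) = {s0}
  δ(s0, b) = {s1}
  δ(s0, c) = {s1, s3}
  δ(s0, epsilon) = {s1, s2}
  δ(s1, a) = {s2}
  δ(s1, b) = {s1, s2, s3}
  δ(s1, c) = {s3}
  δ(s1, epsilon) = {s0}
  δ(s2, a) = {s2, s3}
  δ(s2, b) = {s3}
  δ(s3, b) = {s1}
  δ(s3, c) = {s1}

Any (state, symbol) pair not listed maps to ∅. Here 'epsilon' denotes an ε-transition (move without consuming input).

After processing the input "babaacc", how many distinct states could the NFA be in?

Start: ε-closure({s0}) = {s0, s1, s2}.
Read 'b': {s0, s1, s2} → {s0, s1, s2, s3}.
Read 'a': {s0, s1, s2, s3} → {s0, s1, s2, s3}.
Read 'b': {s0, s1, s2, s3} → {s0, s1, s2, s3}.
Read 'a': {s0, s1, s2, s3} → {s0, s1, s2, s3}.
Read 'a': {s0, s1, s2, s3} → {s0, s1, s2, s3}.
Read 'c': {s0, s1, s2, s3} → {s0, s1, s2, s3}.
Read 'c': {s0, s1, s2, s3} → {s0, s1, s2, s3}.
That set has 4 states.

4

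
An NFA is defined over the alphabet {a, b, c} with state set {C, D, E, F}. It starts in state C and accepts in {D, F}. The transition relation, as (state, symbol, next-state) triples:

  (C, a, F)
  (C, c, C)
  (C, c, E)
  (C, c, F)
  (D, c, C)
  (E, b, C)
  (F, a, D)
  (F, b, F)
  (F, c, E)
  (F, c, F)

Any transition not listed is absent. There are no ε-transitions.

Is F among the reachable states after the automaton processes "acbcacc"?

Start in {C}.
Read 'a': C→{F}; now {F}.
Read 'c': F→{E, F}; now {E, F}.
Read 'b': E→{C}, F→{F}; now {C, F}.
Read 'c': C→{C, E, F}, F→{E, F}; now {C, E, F}.
Read 'a': C→{F}, E→∅, F→{D}; now {D, F}.
Read 'c': D→{C}, F→{E, F}; now {C, E, F}.
Read 'c': C→{C, E, F}, E→∅, F→{E, F}; now {C, E, F}.
State F is in {C, E, F}.

Yes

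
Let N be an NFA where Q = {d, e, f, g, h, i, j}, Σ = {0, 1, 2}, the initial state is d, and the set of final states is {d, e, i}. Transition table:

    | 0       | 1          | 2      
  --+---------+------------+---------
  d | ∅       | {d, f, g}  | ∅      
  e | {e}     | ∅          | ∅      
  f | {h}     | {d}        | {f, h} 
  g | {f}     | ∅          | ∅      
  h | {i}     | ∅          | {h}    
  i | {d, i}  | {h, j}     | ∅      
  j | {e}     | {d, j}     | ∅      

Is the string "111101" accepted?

Yes

Start in {d}.
Read '1': {d} → {d, f, g}.
Read '1': {d, f, g} → {d, f, g}.
Read '1': {d, f, g} → {d, f, g}.
Read '1': {d, f, g} → {d, f, g}.
Read '0': {d, f, g} → {f, h}.
Read '1': {f, h} → {d}.
The final set {d} contains the accepting state d.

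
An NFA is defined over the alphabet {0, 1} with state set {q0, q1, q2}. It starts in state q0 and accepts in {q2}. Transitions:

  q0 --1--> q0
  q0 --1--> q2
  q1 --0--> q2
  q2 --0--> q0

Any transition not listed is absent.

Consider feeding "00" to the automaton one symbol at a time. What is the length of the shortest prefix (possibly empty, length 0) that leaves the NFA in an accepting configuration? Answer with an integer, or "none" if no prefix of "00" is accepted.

Start in {q0}.
Read '0': {q0} → ∅.
The set is empty and remains empty for the remaining 1 symbol.
No reachable set along the way intersects F.

none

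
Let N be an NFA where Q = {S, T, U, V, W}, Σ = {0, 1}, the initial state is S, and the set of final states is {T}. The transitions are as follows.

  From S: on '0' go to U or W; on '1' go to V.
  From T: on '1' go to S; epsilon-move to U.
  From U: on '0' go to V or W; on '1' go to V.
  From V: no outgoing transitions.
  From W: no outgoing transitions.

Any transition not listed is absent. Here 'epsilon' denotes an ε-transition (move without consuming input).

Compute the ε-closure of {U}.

{U}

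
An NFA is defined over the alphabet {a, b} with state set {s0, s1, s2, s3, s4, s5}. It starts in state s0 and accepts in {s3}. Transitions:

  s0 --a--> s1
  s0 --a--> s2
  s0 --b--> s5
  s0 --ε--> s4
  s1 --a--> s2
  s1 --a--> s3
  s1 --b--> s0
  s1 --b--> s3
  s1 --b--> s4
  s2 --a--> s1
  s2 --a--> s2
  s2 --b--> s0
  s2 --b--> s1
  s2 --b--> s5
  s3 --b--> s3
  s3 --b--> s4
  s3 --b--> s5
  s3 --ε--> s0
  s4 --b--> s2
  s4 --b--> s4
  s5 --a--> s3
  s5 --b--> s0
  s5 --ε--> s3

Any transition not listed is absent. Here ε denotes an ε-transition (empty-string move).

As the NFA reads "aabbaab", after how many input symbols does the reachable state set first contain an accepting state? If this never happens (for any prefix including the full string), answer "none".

2

Start: ε-closure({s0}) = {s0, s4}.
Read 'a': s0→{s1, s2}, s4→∅; now {s1, s2}.
Read 'a': s1→{s2, s3}, s2→{s1, s2}; union {s1, s2, s3}; ε-closure = {s0, s1, s2, s3, s4}.
None of the earlier sets intersect F, but {s0, s1, s2, s3, s4} does.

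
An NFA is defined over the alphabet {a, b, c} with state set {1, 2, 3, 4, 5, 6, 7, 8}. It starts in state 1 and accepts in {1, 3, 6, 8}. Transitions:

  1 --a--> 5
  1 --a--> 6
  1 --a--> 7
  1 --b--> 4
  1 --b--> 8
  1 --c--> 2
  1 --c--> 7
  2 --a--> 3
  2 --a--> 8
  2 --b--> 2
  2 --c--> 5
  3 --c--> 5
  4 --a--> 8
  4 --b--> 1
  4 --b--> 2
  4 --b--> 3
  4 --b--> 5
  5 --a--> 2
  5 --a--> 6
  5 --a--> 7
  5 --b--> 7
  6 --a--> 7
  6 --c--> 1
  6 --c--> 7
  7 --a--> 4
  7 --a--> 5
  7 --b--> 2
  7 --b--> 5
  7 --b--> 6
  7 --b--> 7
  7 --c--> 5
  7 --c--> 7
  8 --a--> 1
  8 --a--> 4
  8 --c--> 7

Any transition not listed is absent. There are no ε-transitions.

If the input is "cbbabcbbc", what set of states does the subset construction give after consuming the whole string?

{1, 2, 5, 7}

Start in {1}.
Read 'c': {1} → {2, 7}.
Read 'b': {2, 7} → {2, 5, 6, 7}.
Read 'b': {2, 5, 6, 7} → {2, 5, 6, 7}.
Read 'a': {2, 5, 6, 7} → {2, 3, 4, 5, 6, 7, 8}.
Read 'b': {2, 3, 4, 5, 6, 7, 8} → {1, 2, 3, 5, 6, 7}.
Read 'c': {1, 2, 3, 5, 6, 7} → {1, 2, 5, 7}.
Read 'b': {1, 2, 5, 7} → {2, 4, 5, 6, 7, 8}.
Read 'b': {2, 4, 5, 6, 7, 8} → {1, 2, 3, 5, 6, 7}.
Read 'c': {1, 2, 3, 5, 6, 7} → {1, 2, 5, 7}.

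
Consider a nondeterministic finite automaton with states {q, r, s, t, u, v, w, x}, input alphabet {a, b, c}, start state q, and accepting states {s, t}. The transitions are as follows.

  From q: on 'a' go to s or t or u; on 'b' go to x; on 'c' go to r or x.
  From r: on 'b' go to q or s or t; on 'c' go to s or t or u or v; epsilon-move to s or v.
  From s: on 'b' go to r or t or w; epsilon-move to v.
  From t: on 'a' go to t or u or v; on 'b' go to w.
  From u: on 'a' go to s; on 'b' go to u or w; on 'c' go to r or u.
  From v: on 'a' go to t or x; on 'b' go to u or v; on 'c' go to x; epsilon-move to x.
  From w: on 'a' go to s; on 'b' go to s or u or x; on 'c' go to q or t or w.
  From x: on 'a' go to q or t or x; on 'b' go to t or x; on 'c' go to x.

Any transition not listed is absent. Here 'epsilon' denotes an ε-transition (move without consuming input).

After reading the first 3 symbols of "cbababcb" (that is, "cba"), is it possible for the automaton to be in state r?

Start in {q}.
Read 'c': {q} → {r, s, v, x}.
Read 'b': {r, s, v, x} → {q, r, s, t, u, v, w, x}.
Read 'a': {q, r, s, t, u, v, w, x} → {q, s, t, u, v, x}.
State r is not in {q, s, t, u, v, x}.

No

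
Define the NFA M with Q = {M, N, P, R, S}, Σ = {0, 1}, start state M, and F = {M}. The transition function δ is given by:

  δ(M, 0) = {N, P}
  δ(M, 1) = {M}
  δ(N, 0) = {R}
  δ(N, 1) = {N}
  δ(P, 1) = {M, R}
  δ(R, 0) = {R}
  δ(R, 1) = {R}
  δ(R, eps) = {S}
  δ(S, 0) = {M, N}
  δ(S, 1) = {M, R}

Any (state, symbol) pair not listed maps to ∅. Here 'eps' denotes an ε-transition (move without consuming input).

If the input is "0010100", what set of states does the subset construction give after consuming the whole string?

Start in {M}.
Read '0': {M} → {N, P}.
Read '0': {N, P} → {R, S}.
Read '1': {R, S} → {M, R, S}.
Read '0': {M, R, S} → {M, N, P, R, S}.
Read '1': {M, N, P, R, S} → {M, N, R, S}.
Read '0': {M, N, R, S} → {M, N, P, R, S}.
Read '0': {M, N, P, R, S} → {M, N, P, R, S}.

{M, N, P, R, S}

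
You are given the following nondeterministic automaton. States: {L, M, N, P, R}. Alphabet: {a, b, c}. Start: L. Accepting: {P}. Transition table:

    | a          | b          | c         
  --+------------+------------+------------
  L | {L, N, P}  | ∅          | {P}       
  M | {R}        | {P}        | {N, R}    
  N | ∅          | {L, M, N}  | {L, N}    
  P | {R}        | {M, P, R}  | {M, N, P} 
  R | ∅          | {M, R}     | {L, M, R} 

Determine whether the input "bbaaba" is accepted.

No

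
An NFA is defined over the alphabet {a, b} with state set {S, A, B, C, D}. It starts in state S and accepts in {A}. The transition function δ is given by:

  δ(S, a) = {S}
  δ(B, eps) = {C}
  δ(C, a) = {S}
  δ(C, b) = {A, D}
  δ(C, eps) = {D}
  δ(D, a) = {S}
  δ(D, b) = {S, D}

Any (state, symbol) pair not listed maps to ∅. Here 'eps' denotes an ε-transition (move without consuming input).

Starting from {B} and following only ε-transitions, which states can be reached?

Begin with {B}.
ε-move B → C; add C.
ε-move C → D; add D.

{B, C, D}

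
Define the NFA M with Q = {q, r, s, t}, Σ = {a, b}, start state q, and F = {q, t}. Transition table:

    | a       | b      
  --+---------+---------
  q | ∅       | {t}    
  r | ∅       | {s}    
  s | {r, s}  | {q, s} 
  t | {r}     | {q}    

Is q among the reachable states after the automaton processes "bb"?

Yes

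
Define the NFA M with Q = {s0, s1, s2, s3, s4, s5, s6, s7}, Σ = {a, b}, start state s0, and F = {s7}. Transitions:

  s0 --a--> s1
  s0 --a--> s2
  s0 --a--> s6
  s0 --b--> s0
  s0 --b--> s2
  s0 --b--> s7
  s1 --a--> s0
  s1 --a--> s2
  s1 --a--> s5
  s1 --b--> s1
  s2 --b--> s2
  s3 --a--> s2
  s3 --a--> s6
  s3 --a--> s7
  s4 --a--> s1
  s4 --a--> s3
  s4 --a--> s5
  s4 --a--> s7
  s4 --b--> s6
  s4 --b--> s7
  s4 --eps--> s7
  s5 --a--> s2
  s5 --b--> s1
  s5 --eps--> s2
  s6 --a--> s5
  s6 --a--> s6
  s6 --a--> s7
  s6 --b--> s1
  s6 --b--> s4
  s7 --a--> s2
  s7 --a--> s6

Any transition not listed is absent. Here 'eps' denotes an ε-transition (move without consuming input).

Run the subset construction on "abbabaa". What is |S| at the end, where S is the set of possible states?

6

Start in {s0}.
Read 'a': s0→{s1, s2, s6}; now {s1, s2, s6}.
Read 'b': s1→{s1}, s2→{s2}, s6→{s1, s4}; union {s1, s2, s4}; ε-closure = {s1, s2, s4, s7}.
Read 'b': s1→{s1}, s2→{s2}, s4→{s6, s7}, s7→∅; now {s1, s2, s6, s7}.
Read 'a': s1→{s0, s2, s5}, s2→∅, s6→{s5, s6, s7}, s7→{s2, s6}; now {s0, s2, s5, s6, s7}.
Read 'b': s0→{s0, s2, s7}, s2→{s2}, s5→{s1}, s6→{s1, s4}, s7→∅; now {s0, s1, s2, s4, s7}.
Read 'a': s0→{s1, s2, s6}, s1→{s0, s2, s5}, s2→∅, s4→{s1, s3, s5, s7}, s7→{s2, s6}; now {s0, s1, s2, s3, s5, s6, s7}.
Read 'a': s0→{s1, s2, s6}, s1→{s0, s2, s5}, s2→∅, s3→{s2, s6, s7}, s5→{s2}, s6→{s5, s6, s7}, s7→{s2, s6}; now {s0, s1, s2, s5, s6, s7}.
That set has 6 states.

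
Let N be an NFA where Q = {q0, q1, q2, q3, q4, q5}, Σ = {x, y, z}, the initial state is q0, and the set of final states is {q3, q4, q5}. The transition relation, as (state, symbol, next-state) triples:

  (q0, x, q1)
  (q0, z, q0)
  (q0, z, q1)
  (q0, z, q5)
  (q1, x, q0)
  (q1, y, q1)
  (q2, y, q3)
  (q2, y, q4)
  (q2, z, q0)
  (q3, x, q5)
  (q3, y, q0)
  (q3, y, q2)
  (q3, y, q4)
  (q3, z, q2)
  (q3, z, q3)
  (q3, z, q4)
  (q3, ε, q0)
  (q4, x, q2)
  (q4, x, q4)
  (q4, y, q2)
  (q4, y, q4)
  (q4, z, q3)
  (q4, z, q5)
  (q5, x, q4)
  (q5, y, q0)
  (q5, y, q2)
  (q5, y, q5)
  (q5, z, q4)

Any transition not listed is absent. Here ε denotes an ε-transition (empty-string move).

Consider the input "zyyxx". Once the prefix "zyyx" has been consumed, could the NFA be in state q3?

No

Start in {q0}.
Read 'z': q0→{q0, q1, q5}; now {q0, q1, q5}.
Read 'y': q0→∅, q1→{q1}, q5→{q0, q2, q5}; now {q0, q1, q2, q5}.
Read 'y': q0→∅, q1→{q1}, q2→{q3, q4}, q5→{q0, q2, q5}; now {q0, q1, q2, q3, q4, q5}.
Read 'x': q0→{q1}, q1→{q0}, q2→∅, q3→{q5}, q4→{q2, q4}, q5→{q4}; now {q0, q1, q2, q4, q5}.
State q3 is not in {q0, q1, q2, q4, q5}.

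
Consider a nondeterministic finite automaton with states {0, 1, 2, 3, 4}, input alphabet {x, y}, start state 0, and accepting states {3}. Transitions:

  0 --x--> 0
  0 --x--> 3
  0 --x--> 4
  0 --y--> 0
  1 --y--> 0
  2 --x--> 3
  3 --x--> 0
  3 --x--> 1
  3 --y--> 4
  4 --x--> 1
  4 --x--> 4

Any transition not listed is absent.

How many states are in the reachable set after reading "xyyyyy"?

Start in {0}.
Read 'x': 0→{0, 3, 4}; now {0, 3, 4}.
Read 'y': 0→{0}, 3→{4}, 4→∅; now {0, 4}.
Read 'y': 0→{0}, 4→∅; now {0}.
Read 'y': 0→{0}; now {0}.
Read 'y': 0→{0}; now {0}.
Read 'y': 0→{0}; now {0}.
That set has 1 state.

1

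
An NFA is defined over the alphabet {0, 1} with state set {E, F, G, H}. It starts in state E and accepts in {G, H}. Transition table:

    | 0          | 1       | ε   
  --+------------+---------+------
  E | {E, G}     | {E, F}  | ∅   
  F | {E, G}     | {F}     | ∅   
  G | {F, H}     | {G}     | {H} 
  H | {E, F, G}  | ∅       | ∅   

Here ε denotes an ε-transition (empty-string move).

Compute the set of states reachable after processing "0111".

Start in {E}.
Read '0': E→{E, G}; union {E, G}; ε-closure = {E, G, H}.
Read '1': E→{E, F}, G→{G}, H→∅; union {E, F, G}; ε-closure = {E, F, G, H}.
Read '1': E→{E, F}, F→{F}, G→{G}, H→∅; union {E, F, G}; ε-closure = {E, F, G, H}.
Read '1': E→{E, F}, F→{F}, G→{G}, H→∅; union {E, F, G}; ε-closure = {E, F, G, H}.

{E, F, G, H}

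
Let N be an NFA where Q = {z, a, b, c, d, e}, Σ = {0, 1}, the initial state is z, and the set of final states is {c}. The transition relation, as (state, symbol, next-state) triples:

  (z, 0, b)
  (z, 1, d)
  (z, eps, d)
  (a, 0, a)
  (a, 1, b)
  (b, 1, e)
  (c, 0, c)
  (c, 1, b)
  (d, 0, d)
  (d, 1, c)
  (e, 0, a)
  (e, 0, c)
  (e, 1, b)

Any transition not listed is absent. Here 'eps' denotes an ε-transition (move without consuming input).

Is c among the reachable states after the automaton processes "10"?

Yes

Start: ε-closure({z}) = {z, d}.
Read '1': z→{d}, d→{c}; now {c, d}.
Read '0': c→{c}, d→{d}; now {c, d}.
State c is in {c, d}.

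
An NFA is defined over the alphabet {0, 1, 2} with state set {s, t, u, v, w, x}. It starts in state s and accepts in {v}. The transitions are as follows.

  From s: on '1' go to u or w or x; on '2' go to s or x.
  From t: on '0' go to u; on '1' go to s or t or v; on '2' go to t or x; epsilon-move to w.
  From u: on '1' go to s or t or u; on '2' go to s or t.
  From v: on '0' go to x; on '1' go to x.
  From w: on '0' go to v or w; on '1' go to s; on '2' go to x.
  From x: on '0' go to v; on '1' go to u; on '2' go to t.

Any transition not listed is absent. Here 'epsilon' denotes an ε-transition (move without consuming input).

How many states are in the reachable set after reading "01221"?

0

Start in {s}.
Read '0': {s} → ∅.
The set is empty and remains empty for the remaining 4 symbols.
That set has 0 states.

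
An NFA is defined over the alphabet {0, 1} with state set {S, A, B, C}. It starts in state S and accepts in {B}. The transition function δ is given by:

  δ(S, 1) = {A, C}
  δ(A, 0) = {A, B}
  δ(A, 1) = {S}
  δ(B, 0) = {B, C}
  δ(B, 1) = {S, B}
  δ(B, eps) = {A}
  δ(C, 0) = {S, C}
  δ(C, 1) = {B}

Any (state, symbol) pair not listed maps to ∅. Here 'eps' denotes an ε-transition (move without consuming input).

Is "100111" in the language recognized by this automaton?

Start in {S}.
Read '1': S→{A, C}; now {A, C}.
Read '0': A→{A, B}, C→{S, C}; now {S, A, B, C}.
Read '0': S→∅, A→{A, B}, B→{B, C}, C→{S, C}; now {S, A, B, C}.
Read '1': S→{A, C}, A→{S}, B→{S, B}, C→{B}; now {S, A, B, C}.
Read '1': S→{A, C}, A→{S}, B→{S, B}, C→{B}; now {S, A, B, C}.
Read '1': S→{A, C}, A→{S}, B→{S, B}, C→{B}; now {S, A, B, C}.
The final set {S, A, B, C} contains the accepting state B.

Yes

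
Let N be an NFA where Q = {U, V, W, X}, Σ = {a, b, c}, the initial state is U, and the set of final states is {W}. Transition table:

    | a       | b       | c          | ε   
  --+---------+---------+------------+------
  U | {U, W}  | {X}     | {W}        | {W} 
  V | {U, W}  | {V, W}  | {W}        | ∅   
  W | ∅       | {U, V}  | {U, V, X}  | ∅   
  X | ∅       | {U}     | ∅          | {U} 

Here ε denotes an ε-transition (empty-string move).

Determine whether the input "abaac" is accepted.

Start: ε-closure({U}) = {U, W}.
Read 'a': U→{U, W}, W→∅; now {U, W}.
Read 'b': U→{X}, W→{U, V}; union {U, V, X}; ε-closure = {U, V, W, X}.
Read 'a': U→{U, W}, V→{U, W}, W→∅, X→∅; now {U, W}.
Read 'a': U→{U, W}, W→∅; now {U, W}.
Read 'c': U→{W}, W→{U, V, X}; now {U, V, W, X}.
The final set {U, V, W, X} contains the accepting state W.

Yes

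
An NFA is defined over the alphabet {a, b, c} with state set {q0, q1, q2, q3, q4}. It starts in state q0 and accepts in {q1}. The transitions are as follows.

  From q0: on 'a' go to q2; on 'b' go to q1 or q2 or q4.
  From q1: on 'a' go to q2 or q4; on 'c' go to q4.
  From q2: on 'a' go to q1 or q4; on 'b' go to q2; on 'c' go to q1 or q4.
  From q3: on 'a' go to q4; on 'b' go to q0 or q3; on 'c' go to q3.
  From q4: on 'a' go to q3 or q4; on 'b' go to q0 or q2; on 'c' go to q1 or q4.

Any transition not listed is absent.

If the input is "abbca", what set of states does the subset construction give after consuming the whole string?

Start in {q0}.
Read 'a': q0→{q2}; now {q2}.
Read 'b': q2→{q2}; now {q2}.
Read 'b': q2→{q2}; now {q2}.
Read 'c': q2→{q1, q4}; now {q1, q4}.
Read 'a': q1→{q2, q4}, q4→{q3, q4}; now {q2, q3, q4}.

{q2, q3, q4}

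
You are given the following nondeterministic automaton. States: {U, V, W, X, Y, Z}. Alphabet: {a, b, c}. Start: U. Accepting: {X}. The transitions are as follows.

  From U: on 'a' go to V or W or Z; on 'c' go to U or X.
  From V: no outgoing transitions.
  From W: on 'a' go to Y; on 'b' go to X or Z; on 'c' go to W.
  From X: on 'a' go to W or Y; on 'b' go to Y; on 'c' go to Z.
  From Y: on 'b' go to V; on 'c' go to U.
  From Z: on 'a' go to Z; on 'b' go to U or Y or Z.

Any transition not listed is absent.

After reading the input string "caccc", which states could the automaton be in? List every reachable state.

Start in {U}.
Read 'c': U→{U, X}; now {U, X}.
Read 'a': U→{V, W, Z}, X→{W, Y}; now {V, W, Y, Z}.
Read 'c': V→∅, W→{W}, Y→{U}, Z→∅; now {U, W}.
Read 'c': U→{U, X}, W→{W}; now {U, W, X}.
Read 'c': U→{U, X}, W→{W}, X→{Z}; now {U, W, X, Z}.

{U, W, X, Z}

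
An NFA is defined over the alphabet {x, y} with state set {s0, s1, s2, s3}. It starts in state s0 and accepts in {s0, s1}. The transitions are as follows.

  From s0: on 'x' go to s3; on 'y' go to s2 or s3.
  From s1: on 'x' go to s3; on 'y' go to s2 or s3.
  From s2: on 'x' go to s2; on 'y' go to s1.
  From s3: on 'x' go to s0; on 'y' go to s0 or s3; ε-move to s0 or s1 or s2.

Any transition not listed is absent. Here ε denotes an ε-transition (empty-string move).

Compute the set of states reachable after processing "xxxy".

Start in {s0}.
Read 'x': s0→{s3}; union {s3}; ε-closure = {s0, s1, s2, s3}.
Read 'x': s0→{s3}, s1→{s3}, s2→{s2}, s3→{s0}; union {s0, s2, s3}; ε-closure = {s0, s1, s2, s3}.
Read 'x': s0→{s3}, s1→{s3}, s2→{s2}, s3→{s0}; union {s0, s2, s3}; ε-closure = {s0, s1, s2, s3}.
Read 'y': s0→{s2, s3}, s1→{s2, s3}, s2→{s1}, s3→{s0, s3}; now {s0, s1, s2, s3}.

{s0, s1, s2, s3}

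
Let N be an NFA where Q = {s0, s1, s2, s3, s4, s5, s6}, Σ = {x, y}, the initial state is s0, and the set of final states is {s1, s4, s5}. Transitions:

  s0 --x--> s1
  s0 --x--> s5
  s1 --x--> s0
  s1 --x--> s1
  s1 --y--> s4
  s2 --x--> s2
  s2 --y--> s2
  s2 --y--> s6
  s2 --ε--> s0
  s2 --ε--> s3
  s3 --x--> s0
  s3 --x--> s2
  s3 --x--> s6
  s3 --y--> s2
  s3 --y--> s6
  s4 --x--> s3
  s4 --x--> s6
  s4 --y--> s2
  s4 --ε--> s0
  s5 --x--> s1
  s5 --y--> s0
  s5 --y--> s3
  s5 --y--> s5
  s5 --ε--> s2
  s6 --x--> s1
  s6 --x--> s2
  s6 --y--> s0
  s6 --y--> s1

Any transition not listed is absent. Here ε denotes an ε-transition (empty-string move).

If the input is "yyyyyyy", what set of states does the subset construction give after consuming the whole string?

∅

Start in {s0}.
Read 'y': {s0} → ∅.
The set is empty and remains empty for the remaining 6 symbols.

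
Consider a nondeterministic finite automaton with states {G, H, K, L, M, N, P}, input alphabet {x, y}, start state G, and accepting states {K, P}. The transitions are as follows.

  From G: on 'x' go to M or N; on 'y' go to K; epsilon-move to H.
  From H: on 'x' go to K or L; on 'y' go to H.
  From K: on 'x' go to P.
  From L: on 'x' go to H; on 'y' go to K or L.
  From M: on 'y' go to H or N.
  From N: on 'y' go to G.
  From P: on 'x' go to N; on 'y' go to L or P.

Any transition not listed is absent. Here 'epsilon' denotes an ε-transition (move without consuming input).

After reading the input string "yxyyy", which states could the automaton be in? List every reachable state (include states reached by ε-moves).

{K, L, P}

Start: ε-closure({G}) = {G, H}.
Read 'y': G→{K}, H→{H}; now {H, K}.
Read 'x': H→{K, L}, K→{P}; now {K, L, P}.
Read 'y': K→∅, L→{K, L}, P→{L, P}; now {K, L, P}.
Read 'y': K→∅, L→{K, L}, P→{L, P}; now {K, L, P}.
Read 'y': K→∅, L→{K, L}, P→{L, P}; now {K, L, P}.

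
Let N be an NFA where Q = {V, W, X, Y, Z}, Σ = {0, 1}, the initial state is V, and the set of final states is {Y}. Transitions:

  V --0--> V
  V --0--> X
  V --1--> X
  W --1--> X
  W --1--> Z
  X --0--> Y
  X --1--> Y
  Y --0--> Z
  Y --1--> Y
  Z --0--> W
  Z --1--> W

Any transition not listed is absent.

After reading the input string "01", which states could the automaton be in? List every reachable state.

Start in {V}.
Read '0': {V} → {V, X}.
Read '1': {V, X} → {X, Y}.

{X, Y}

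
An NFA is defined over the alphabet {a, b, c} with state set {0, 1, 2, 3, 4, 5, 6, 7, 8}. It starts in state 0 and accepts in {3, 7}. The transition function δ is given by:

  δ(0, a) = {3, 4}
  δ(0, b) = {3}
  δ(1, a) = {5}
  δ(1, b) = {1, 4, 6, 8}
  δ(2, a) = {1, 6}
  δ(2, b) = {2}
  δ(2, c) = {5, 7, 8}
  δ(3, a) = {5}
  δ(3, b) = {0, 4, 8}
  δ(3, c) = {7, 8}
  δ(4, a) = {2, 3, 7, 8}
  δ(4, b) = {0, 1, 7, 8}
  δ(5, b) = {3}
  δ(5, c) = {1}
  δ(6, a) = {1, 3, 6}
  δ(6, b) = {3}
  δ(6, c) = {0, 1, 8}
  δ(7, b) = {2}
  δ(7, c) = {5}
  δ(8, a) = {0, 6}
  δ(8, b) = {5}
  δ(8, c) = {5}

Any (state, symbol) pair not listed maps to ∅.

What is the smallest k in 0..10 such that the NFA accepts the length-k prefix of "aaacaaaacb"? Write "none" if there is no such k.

1

Start in {0}.
Read 'a': 0→{3, 4}; now {3, 4}.
None of the earlier sets intersect F, but {3, 4} does.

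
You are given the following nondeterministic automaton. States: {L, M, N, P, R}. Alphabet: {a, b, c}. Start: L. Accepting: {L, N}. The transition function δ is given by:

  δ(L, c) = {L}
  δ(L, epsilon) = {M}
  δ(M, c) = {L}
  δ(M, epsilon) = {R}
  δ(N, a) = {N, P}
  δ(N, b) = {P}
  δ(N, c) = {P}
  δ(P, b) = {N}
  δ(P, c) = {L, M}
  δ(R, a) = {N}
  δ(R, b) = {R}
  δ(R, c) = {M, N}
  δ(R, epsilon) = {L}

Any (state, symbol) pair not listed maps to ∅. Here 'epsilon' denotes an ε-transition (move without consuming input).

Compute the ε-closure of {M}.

Begin with {M}.
ε-move M → R; add R.
ε-move R → L; add L.

{L, M, R}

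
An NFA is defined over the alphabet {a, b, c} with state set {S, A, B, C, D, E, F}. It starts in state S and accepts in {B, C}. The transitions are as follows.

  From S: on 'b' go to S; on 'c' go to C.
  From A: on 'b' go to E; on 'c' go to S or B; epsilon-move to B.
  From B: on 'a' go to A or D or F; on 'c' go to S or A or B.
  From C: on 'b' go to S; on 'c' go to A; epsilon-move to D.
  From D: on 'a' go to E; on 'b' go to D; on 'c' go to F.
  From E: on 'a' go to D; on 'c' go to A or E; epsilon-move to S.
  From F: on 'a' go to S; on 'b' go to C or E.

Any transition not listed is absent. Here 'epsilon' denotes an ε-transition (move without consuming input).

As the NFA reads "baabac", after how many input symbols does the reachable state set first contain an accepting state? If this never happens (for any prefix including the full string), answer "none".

Start in {S}.
Read 'b': {S} → {S}.
Read 'a': {S} → ∅.
The set is empty and remains empty for the remaining 4 symbols.
No reachable set along the way intersects F.

none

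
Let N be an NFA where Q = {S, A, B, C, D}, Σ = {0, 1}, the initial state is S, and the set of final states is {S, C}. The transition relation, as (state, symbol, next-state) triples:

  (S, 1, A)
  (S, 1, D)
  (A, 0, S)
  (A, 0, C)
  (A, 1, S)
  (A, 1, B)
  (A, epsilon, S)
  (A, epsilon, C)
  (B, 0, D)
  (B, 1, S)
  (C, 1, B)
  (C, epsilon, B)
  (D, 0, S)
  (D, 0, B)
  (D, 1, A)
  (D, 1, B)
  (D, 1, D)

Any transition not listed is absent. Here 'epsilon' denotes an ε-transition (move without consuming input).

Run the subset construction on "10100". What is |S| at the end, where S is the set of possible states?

Start in {S}.
Read '1': S→{A, D}; union {A, D}; ε-closure = {S, A, B, C, D}.
Read '0': S→∅, A→{S, C}, B→{D}, C→∅, D→{S, B}; now {S, B, C, D}.
Read '1': S→{A, D}, B→{S}, C→{B}, D→{A, B, D}; union {S, A, B, D}; ε-closure = {S, A, B, C, D}.
Read '0': S→∅, A→{S, C}, B→{D}, C→∅, D→{S, B}; now {S, B, C, D}.
Read '0': S→∅, B→{D}, C→∅, D→{S, B}; now {S, B, D}.
That set has 3 states.

3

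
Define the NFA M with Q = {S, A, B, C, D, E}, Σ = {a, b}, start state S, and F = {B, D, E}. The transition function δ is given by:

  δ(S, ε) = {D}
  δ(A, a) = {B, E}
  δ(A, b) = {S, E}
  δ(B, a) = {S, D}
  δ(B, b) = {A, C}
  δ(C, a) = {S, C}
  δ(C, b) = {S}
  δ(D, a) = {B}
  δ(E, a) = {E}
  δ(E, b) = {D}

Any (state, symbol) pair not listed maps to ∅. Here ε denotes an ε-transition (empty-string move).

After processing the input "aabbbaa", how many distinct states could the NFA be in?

Start: ε-closure({S}) = {S, D}.
Read 'a': {S, D} → {B}.
Read 'a': {B} → {S, D}.
Read 'b': {S, D} → ∅.
The set is empty and remains empty for the remaining 4 symbols.
That set has 0 states.

0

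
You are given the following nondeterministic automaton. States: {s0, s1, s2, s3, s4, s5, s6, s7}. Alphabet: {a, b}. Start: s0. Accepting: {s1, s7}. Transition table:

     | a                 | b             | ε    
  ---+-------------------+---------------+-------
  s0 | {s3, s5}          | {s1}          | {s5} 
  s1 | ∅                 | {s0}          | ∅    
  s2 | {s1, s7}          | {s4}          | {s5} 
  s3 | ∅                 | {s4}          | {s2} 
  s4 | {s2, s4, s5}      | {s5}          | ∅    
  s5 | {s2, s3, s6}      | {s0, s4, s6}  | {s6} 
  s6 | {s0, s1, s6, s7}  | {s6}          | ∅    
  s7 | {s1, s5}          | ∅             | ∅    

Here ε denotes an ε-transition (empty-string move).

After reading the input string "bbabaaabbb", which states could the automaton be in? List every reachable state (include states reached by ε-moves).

{s0, s1, s4, s5, s6}

Start: ε-closure({s0}) = {s0, s5, s6}.
Read 'b': s0→{s1}, s5→{s0, s4, s6}, s6→{s6}; union {s0, s1, s4, s6}; ε-closure = {s0, s1, s4, s5, s6}.
Read 'b': s0→{s1}, s1→{s0}, s4→{s5}, s5→{s0, s4, s6}, s6→{s6}; now {s0, s1, s4, s5, s6}.
Read 'a': s0→{s3, s5}, s1→∅, s4→{s2, s4, s5}, s5→{s2, s3, s6}, s6→{s0, s1, s6, s7}; now {s0, s1, s2, s3, s4, s5, s6, s7}.
Read 'b': s0→{s1}, s1→{s0}, s2→{s4}, s3→{s4}, s4→{s5}, s5→{s0, s4, s6}, s6→{s6}, s7→∅; now {s0, s1, s4, s5, s6}.
Read 'a': s0→{s3, s5}, s1→∅, s4→{s2, s4, s5}, s5→{s2, s3, s6}, s6→{s0, s1, s6, s7}; now {s0, s1, s2, s3, s4, s5, s6, s7}.
Read 'a': s0→{s3, s5}, s1→∅, s2→{s1, s7}, s3→∅, s4→{s2, s4, s5}, s5→{s2, s3, s6}, s6→{s0, s1, s6, s7}, s7→{s1, s5}; now {s0, s1, s2, s3, s4, s5, s6, s7}.
Read 'a': s0→{s3, s5}, s1→∅, s2→{s1, s7}, s3→∅, s4→{s2, s4, s5}, s5→{s2, s3, s6}, s6→{s0, s1, s6, s7}, s7→{s1, s5}; now {s0, s1, s2, s3, s4, s5, s6, s7}.
Read 'b': s0→{s1}, s1→{s0}, s2→{s4}, s3→{s4}, s4→{s5}, s5→{s0, s4, s6}, s6→{s6}, s7→∅; now {s0, s1, s4, s5, s6}.
Read 'b': s0→{s1}, s1→{s0}, s4→{s5}, s5→{s0, s4, s6}, s6→{s6}; now {s0, s1, s4, s5, s6}.
Read 'b': s0→{s1}, s1→{s0}, s4→{s5}, s5→{s0, s4, s6}, s6→{s6}; now {s0, s1, s4, s5, s6}.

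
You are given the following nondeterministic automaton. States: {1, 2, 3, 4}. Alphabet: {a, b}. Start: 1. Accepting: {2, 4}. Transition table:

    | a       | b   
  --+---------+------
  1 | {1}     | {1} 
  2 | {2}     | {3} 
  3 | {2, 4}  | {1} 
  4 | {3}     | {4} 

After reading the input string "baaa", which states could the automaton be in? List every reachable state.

Start in {1}.
Read 'b': {1} → {1}.
Read 'a': {1} → {1}.
Read 'a': {1} → {1}.
Read 'a': {1} → {1}.

{1}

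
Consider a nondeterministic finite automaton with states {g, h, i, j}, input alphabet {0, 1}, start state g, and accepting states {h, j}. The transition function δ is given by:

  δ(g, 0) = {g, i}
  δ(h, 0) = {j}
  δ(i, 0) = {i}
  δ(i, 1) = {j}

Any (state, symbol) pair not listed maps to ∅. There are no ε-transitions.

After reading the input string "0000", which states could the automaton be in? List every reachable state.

{g, i}

Start in {g}.
Read '0': {g} → {g, i}.
Read '0': {g, i} → {g, i}.
Read '0': {g, i} → {g, i}.
Read '0': {g, i} → {g, i}.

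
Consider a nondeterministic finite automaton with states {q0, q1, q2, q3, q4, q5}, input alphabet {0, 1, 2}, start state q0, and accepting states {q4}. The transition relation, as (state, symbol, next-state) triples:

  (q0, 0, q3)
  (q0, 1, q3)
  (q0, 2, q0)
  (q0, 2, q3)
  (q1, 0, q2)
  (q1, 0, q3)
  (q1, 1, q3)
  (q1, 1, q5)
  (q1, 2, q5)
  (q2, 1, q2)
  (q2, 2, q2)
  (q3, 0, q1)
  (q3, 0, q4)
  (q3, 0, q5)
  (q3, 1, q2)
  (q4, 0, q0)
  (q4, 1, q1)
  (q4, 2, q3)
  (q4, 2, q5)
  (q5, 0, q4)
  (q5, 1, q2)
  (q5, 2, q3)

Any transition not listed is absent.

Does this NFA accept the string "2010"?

Start in {q0}.
Read '2': {q0} → {q0, q3}.
Read '0': {q0, q3} → {q1, q3, q4, q5}.
Read '1': {q1, q3, q4, q5} → {q1, q2, q3, q5}.
Read '0': {q1, q2, q3, q5} → {q1, q2, q3, q4, q5}.
The final set {q1, q2, q3, q4, q5} contains the accepting state q4.

Yes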